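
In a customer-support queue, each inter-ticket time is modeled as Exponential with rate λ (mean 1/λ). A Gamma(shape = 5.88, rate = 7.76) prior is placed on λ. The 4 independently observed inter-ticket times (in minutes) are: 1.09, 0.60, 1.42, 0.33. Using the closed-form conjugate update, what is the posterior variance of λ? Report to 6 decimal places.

With a Gamma(shape α, rate β) prior on the exponential rate λ, the posterior after n observations with total T = Σxᵢ is Gamma(α+n, β+T).
Sum of observations T = 3.44 minutes; n = 4.
Posterior: Gamma(5.88+4, 7.76+3.44) = Gamma(9.88, 11.20).
Var = α/β² = 0.078763.

0.078763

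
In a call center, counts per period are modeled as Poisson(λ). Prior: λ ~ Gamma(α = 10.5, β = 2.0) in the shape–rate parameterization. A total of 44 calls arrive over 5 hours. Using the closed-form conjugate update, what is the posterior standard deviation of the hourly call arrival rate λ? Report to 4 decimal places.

1.0546

With a Gamma(shape α, rate β) prior, the Poisson likelihood is conjugate: the posterior is Gamma(α + ΣXᵢ, β + n).
Posterior: Gamma(α+S, β+n) = Gamma(10.5+44, 2.0+5) = Gamma(54.5, 7.0).
SD = √α/β = √54.5/7.0 = 1.0546.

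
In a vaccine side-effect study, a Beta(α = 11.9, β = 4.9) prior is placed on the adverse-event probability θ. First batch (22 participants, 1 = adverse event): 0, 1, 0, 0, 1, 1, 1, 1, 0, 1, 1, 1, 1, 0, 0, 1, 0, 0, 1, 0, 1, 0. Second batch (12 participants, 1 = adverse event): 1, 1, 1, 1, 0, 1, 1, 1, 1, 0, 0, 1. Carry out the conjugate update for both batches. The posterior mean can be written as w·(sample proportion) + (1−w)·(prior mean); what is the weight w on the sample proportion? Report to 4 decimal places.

0.6693

The Beta prior is conjugate to a Binomial/Bernoulli likelihood; the update adds successes to α and failures to β.
Total number of participants: n = 22 + 12 = 34.
Posterior mean = (α₀+k)/(α₀+β₀+n) = [n/(α₀+β₀+n)]·(k/n) + [(α₀+β₀)/(α₀+β₀+n)]·α₀/(α₀+β₀), so only n and the prior enter the weight.
The weight on the data is w = n/(α₀+β₀+n) = 34/(11.9+4.9+34) = 34/50.8 = 0.6693.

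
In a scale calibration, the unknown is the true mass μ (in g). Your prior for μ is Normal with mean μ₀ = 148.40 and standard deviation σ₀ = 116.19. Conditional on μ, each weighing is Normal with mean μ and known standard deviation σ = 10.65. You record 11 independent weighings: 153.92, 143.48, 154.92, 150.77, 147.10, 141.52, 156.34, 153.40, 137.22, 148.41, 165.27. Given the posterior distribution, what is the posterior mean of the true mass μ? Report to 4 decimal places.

For Normal data with known variance σ², a Normal(μ₀, σ₀²) prior on μ is conjugate. Posterior precision = 1/σ₀² + n/σ²; posterior mean is the precision-weighted average of μ₀ and x̄.
Σxᵢ = 153.92 + 143.48 + 154.92 + 150.77 + 147.10 + 141.52 + 156.34 + 153.40 + 137.22 + 148.41 + 165.27 = 1652.35, so n·x̄ = 1652.35.
σ₀² = 116.19² = 13500.1161, σ² = 10.65² = 113.4225; σ² + n·σ₀² = 113.4225 + 11·13500.1161 = 148614.6996.
Posterior mean = (μ₀/σ₀² + n·x̄/σ²)/(1/σ₀² + n/σ²) = (σ²·μ₀ + σ₀²·n·x̄)/(σ² + n·σ₀²) = (113.4225·148.40 + 13500.1161·1652.35)/148614.6996 = 22323748.736835/148614.6996 = 150.2123.

150.2123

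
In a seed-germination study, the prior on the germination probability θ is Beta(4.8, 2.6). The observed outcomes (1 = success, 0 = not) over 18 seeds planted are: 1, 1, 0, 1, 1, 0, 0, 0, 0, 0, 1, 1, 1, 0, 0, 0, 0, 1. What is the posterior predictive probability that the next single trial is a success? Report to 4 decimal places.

The Beta prior is conjugate to a Binomial/Bernoulli likelihood; the update adds successes to α and failures to β.
Posterior: Beta(α+k, β+n−k) = Beta(4.8+8, 2.6+10) = Beta(12.8, 12.6).
For a single future Bernoulli trial, P(success | data) = α/(α+β) = 0.5039.

0.5039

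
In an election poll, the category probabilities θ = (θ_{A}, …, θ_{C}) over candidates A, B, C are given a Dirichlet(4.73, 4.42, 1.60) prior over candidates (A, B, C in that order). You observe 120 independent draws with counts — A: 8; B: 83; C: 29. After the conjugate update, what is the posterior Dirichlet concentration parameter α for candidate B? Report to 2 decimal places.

87.42

The Dirichlet prior is conjugate to the Multinomial likelihood: each posterior αⱼ = prior αⱼ + observed count nⱼ.
Posterior concentration: (12.73, 87.42, 30.60), total = 130.75.
α_{B} = 4.42 + 83 = 87.42.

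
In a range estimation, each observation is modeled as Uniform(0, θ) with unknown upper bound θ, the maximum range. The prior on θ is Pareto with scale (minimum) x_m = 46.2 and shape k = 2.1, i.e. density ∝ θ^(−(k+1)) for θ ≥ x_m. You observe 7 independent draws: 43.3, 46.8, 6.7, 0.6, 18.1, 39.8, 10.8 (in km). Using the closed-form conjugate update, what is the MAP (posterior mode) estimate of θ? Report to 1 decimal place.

46.8

A Pareto(scale x_m, shape k) prior on the upper bound θ of Uniform(0, θ) is conjugate: posterior is Pareto(max(x_m, max xᵢ), k + n).
Sample maximum = 46.8; prior scale x_m = 46.2 → posterior scale = max = 46.8.
Posterior shape = 2.1 + 7 = 9.1.
The Pareto density is decreasing on [x_m, ∞), so the mode is x_m = 46.8.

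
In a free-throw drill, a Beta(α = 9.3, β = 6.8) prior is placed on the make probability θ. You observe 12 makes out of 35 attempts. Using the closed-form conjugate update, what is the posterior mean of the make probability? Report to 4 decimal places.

0.4168

The Beta prior is conjugate to a Binomial/Bernoulli likelihood; the update adds successes to α and failures to β.
Posterior: Beta(α+k, β+n−k) = Beta(9.3+12, 6.8+23) = Beta(21.3, 29.8).
Posterior mean = α/(α+β) = 21.3/51.1 = 0.4168.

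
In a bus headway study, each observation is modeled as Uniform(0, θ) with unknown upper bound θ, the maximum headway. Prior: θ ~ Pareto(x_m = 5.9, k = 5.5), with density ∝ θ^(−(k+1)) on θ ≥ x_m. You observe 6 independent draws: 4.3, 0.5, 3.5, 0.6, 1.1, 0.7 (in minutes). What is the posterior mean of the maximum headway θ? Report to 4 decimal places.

A Pareto(scale x_m, shape k) prior on the upper bound θ of Uniform(0, θ) is conjugate: posterior is Pareto(max(x_m, max xᵢ), k + n).
Sample maximum = 4.3; prior scale x_m = 5.9 → posterior scale = max = 5.9.
Posterior shape = 5.5 + 6 = 11.5.
E[θ|data] = k·x_m/(k−1) = 11.5·5.9/10.5 = 6.4619.

6.4619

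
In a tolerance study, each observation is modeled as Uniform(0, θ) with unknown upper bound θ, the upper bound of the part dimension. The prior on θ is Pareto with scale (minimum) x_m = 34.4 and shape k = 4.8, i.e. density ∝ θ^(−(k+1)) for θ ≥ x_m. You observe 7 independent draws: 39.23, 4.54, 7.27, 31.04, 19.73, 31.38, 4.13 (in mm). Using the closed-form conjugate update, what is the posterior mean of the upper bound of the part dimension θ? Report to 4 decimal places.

A Pareto(scale x_m, shape k) prior on the upper bound θ of Uniform(0, θ) is conjugate: posterior is Pareto(max(x_m, max xᵢ), k + n).
Sample maximum = 39.23; prior scale x_m = 34.4 → posterior scale = max = 39.23.
Posterior shape = 4.8 + 7 = 11.8.
E[θ|data] = k·x_m/(k−1) = 11.8·39.23/10.8 = 42.8624.

42.8624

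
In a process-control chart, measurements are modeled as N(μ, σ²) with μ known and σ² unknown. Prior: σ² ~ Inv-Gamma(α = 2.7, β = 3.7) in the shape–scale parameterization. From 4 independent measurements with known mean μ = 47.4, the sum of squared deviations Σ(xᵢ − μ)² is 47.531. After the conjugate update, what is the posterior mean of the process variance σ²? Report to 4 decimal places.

7.4231

With known mean μ and an Inverse-Gamma(α, β) prior on σ², the Normal likelihood is conjugate: posterior is Inv-Gamma(α + n/2, β + Σ(xᵢ−μ)²/2).
Posterior: Inv-Gamma(2.7 + 4/2, 3.7 + 47.531/2) = Inv-Gamma(4.70, 27.4655).
E[σ²|data] = β/(α−1) = 27.4655/3.70 = 7.4231.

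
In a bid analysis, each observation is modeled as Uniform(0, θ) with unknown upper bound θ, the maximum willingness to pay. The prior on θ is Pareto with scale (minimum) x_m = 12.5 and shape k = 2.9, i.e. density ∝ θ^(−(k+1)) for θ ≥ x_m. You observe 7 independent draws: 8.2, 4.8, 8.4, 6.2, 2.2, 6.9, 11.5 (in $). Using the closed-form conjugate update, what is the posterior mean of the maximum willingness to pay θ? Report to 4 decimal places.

A Pareto(scale x_m, shape k) prior on the upper bound θ of Uniform(0, θ) is conjugate: posterior is Pareto(max(x_m, max xᵢ), k + n).
Sample maximum = 11.5; prior scale x_m = 12.5 → posterior scale = max = 12.5.
Posterior shape = 2.9 + 7 = 9.9.
E[θ|data] = k·x_m/(k−1) = 9.9·12.5/8.9 = 13.9045.

13.9045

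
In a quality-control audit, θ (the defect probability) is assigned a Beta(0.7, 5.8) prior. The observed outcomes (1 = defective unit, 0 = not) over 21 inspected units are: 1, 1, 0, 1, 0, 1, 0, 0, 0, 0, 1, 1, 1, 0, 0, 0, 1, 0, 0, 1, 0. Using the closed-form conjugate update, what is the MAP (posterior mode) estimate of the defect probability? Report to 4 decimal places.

The Beta prior is conjugate to a Binomial/Bernoulli likelihood; the update adds successes to α and failures to β.
Posterior: Beta(α+k, β+n−k) = Beta(0.7+9, 5.8+12) = Beta(9.7, 17.8).
Mode of Beta(a,b) for a,b>1 is (a−1)/(a+b−2) = 8.7/25.5 = 0.3412.

0.3412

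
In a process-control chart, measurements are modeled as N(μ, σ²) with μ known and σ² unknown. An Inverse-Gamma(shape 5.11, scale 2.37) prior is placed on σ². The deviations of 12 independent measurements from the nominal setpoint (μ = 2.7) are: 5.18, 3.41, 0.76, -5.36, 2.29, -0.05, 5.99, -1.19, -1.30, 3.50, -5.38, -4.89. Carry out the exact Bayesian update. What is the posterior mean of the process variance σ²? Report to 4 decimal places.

8.9934

With known mean μ and an Inverse-Gamma(α, β) prior on σ², the Normal likelihood is conjugate: posterior is Inv-Gamma(α + n/2, β + Σ(xᵢ−μ)²/2).
Σ(xᵢ−μ)² = (5.18)² + (3.41)² + (0.76)² + (-5.36)² + (2.29)² + (-0.05)² + (5.99)² + (-1.19)² + (-1.30)² + (3.50)² + (-5.38)² + (-4.89)² = 177.1070.
Posterior: Inv-Gamma(5.11 + 12/2, 2.37 + 177.1070/2) = Inv-Gamma(11.11, 90.92350).
E[σ²|data] = β/(α−1) = 90.92350/10.11 = 8.9934.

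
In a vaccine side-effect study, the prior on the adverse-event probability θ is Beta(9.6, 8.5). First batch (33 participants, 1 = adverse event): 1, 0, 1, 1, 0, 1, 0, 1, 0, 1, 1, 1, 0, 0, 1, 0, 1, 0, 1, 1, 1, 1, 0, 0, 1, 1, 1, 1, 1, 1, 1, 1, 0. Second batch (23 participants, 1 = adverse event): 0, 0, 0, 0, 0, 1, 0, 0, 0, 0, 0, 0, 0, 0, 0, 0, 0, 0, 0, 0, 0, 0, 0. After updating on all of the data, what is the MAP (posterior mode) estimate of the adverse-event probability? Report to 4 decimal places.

The Beta prior is conjugate to a Binomial/Bernoulli likelihood; the update adds successes to α and failures to β.
After batch 1: Beta(9.6+22, 8.5+11) = Beta(31.6, 19.5).
After batch 2: Beta(31.6+1, 19.5+22) = Beta(32.6, 41.5).
Mode of Beta(a,b) for a,b>1 is (a−1)/(a+b−2) = 31.6/72.1 = 0.4383.

0.4383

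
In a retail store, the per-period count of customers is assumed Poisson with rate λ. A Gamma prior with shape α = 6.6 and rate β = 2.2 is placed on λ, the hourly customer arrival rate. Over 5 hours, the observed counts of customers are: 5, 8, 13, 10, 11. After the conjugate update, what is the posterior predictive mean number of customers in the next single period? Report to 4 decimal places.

With a Gamma(shape α, rate β) prior, the Poisson likelihood is conjugate: the posterior is Gamma(α + ΣXᵢ, β + n).
Sum of counts S = 47 over n = 5 hours.
Posterior: Gamma(α+S, β+n) = Gamma(6.6+47, 2.2+5) = Gamma(53.6, 7.2).
The predictive distribution for one future period is NegBinom with mean α/β = 7.4444.

7.4444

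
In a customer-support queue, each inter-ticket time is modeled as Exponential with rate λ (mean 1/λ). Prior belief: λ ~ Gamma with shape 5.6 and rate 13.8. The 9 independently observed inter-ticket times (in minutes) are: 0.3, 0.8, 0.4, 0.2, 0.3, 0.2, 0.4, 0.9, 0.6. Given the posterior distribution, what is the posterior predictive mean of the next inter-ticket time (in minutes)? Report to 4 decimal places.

With a Gamma(shape α, rate β) prior on the exponential rate λ, the posterior after n observations with total T = Σxᵢ is Gamma(α+n, β+T).
Sum of observations T = 4.1 minutes; n = 9.
Posterior: Gamma(5.6+9, 13.8+4.1) = Gamma(14.6, 17.9).
The predictive distribution for the next observation is Lomax; its mean is β/(α−1) = 17.9/13.6 = 1.3162.

1.3162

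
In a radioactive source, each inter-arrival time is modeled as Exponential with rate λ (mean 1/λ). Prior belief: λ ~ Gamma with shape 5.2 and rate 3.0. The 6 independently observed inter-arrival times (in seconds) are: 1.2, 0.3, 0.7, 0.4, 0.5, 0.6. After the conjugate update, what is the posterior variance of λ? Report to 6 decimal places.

With a Gamma(shape α, rate β) prior on the exponential rate λ, the posterior after n observations with total T = Σxᵢ is Gamma(α+n, β+T).
Sum of observations T = 3.7 seconds; n = 6.
Posterior: Gamma(5.2+6, 3.0+3.7) = Gamma(11.2, 6.7).
Var = α/β² = 0.249499.

0.249499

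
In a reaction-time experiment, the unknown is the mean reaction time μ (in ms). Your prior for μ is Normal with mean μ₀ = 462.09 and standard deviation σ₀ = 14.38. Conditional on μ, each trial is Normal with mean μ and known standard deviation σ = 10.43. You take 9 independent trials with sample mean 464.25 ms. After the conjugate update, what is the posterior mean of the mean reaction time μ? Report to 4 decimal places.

For Normal data with known variance σ², a Normal(μ₀, σ₀²) prior on μ is conjugate. Posterior precision = 1/σ₀² + n/σ²; posterior mean is the precision-weighted average of μ₀ and x̄.
n·x̄ = 9·464.25 = 4178.25.
σ₀² = 14.38² = 206.7844, σ² = 10.43² = 108.7849; σ² + n·σ₀² = 108.7849 + 9·206.7844 = 1969.8445.
Posterior mean = (μ₀/σ₀² + n·x̄/σ²)/(1/σ₀² + n/σ²) = (σ²·μ₀ + σ₀²·n·x̄)/(σ² + n·σ₀²) = (108.7849·462.09 + 206.7844·4178.25)/1969.8445 = 914265.333741/1969.8445 = 464.1307.

464.1307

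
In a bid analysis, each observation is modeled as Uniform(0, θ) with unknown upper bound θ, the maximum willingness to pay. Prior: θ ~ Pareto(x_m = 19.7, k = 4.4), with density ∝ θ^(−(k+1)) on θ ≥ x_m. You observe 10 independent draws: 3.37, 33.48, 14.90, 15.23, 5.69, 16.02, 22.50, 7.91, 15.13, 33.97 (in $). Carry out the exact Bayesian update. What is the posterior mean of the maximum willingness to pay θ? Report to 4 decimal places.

36.5051

A Pareto(scale x_m, shape k) prior on the upper bound θ of Uniform(0, θ) is conjugate: posterior is Pareto(max(x_m, max xᵢ), k + n).
Sample maximum = 33.97; prior scale x_m = 19.7 → posterior scale = max = 33.97.
Posterior shape = 4.4 + 10 = 14.4.
E[θ|data] = k·x_m/(k−1) = 14.4·33.97/13.4 = 36.5051.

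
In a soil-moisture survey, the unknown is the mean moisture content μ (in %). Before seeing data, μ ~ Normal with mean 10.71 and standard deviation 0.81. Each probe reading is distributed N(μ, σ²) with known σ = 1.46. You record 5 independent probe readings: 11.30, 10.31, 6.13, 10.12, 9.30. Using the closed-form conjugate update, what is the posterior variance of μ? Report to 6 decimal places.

For Normal data with known variance σ², a Normal(μ₀, σ₀²) prior on μ is conjugate. Posterior precision = 1/σ₀² + n/σ²; posterior mean is the precision-weighted average of μ₀ and x̄.
σ₀² = 0.81² = 0.6561, σ² = 1.46² = 2.1316; σ² + n·σ₀² = 2.1316 + 5·0.6561 = 5.4121.
Posterior precision = 1/σ₀² + n/σ² = 1/0.6561 + 5/2.1316 = (σ² + n·σ₀²)/(σ₀²σ²) = 5.4121/(0.6561·2.1316); posterior variance σₙ² = σ₀²σ²/(σ² + n·σ₀²) = 0.6561·2.1316/5.4121 = 0.258410.

0.258410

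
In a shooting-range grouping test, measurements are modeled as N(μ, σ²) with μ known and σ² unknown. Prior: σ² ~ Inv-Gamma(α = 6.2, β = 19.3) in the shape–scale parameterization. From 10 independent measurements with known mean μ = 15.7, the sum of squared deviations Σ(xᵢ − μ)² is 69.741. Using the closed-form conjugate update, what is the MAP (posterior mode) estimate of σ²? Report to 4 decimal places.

4.4402

With known mean μ and an Inverse-Gamma(α, β) prior on σ², the Normal likelihood is conjugate: posterior is Inv-Gamma(α + n/2, β + Σ(xᵢ−μ)²/2).
Posterior: Inv-Gamma(6.2 + 10/2, 19.3 + 69.741/2) = Inv-Gamma(11.20, 54.1705).
Mode = β/(α+1) = 54.1705/12.20 = 4.4402.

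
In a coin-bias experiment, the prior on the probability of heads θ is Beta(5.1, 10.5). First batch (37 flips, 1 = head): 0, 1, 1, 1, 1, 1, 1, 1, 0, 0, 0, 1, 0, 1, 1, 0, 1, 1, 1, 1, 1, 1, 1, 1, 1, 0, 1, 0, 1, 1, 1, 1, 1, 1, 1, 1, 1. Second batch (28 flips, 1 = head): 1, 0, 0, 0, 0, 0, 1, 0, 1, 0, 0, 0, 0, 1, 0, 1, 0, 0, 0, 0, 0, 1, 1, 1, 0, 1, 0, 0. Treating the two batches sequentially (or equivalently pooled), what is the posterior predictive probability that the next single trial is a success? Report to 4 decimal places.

0.5347

The Beta prior is conjugate to a Binomial/Bernoulli likelihood; the update adds successes to α and failures to β.
After batch 1: Beta(5.1+29, 10.5+8) = Beta(34.1, 18.5).
After batch 2: Beta(34.1+9, 18.5+19) = Beta(43.1, 37.5).
For a single future Bernoulli trial, P(success | data) = α/(α+β) = 0.5347.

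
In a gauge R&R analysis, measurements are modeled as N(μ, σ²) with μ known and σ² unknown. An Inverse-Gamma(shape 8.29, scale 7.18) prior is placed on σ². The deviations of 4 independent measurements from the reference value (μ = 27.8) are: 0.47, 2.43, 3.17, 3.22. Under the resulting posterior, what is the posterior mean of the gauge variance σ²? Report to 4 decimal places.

With known mean μ and an Inverse-Gamma(α, β) prior on σ², the Normal likelihood is conjugate: posterior is Inv-Gamma(α + n/2, β + Σ(xᵢ−μ)²/2).
Σ(xᵢ−μ)² = (0.47)² + (2.43)² + (3.17)² + (3.22)² = 26.5431.
Posterior: Inv-Gamma(8.29 + 4/2, 7.18 + 26.5431/2) = Inv-Gamma(10.29, 20.45155).
E[σ²|data] = β/(α−1) = 20.45155/9.29 = 2.2015.

2.2015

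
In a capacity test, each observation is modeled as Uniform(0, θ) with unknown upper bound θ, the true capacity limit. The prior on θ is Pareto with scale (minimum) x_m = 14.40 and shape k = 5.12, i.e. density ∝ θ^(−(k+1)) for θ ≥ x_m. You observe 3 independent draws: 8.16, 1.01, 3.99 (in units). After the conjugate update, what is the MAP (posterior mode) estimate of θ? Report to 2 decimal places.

14.40

A Pareto(scale x_m, shape k) prior on the upper bound θ of Uniform(0, θ) is conjugate: posterior is Pareto(max(x_m, max xᵢ), k + n).
Sample maximum = 8.16; prior scale x_m = 14.40 → posterior scale = max = 14.40.
Posterior shape = 5.12 + 3 = 8.12.
The Pareto density is decreasing on [x_m, ∞), so the mode is x_m = 14.40.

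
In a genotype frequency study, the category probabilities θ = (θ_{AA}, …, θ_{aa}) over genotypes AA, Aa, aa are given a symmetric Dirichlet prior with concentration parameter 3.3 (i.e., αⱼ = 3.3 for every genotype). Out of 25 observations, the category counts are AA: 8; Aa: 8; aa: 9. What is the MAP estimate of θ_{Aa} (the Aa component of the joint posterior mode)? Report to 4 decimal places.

0.3229

The Dirichlet prior is conjugate to the Multinomial likelihood: each posterior αⱼ = prior αⱼ + observed count nⱼ.
Posterior concentration: (11.3, 11.3, 12.3), total = 34.9.
Joint mode component: (α_{Aa}−1)/(Σα−K) = 10.3/31.9 = 0.3229.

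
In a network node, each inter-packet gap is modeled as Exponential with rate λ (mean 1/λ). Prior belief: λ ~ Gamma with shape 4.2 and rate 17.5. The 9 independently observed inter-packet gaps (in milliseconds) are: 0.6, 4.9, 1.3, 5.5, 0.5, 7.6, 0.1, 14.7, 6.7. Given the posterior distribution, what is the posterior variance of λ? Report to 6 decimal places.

0.003741

With a Gamma(shape α, rate β) prior on the exponential rate λ, the posterior after n observations with total T = Σxᵢ is Gamma(α+n, β+T).
Sum of observations T = 41.9 milliseconds; n = 9.
Posterior: Gamma(4.2+9, 17.5+41.9) = Gamma(13.2, 59.4).
Var = α/β² = 0.003741.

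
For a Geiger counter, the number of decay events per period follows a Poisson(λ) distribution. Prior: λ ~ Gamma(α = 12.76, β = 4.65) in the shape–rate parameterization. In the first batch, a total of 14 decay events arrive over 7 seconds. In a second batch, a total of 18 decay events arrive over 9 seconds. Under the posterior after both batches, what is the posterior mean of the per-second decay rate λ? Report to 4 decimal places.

2.1676

With a Gamma(shape α, rate β) prior, the Poisson likelihood is conjugate: the posterior is Gamma(α + ΣXᵢ, β + n).
After batch 1: Gamma(α+S, β+n) = Gamma(12.76+14, 4.65+7) = Gamma(26.76, 11.65).
After batch 2: Gamma(α+S, β+n) = Gamma(26.76+18, 11.65+9) = Gamma(44.76, 20.65).
Posterior mean = α/β = 44.76/20.65 = 2.1676.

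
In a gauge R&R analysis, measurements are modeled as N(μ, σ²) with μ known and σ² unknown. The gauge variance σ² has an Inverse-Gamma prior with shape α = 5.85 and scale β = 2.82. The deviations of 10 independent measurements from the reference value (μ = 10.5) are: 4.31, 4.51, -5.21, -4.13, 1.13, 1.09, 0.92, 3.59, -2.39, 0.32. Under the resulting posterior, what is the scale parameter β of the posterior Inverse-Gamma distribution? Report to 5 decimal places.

With known mean μ and an Inverse-Gamma(α, β) prior on σ², the Normal likelihood is conjugate: posterior is Inv-Gamma(α + n/2, β + Σ(xᵢ−μ)²/2).
Σ(xᵢ−μ)² = (4.31)² + (4.51)² + (-5.21)² + (-4.13)² + (1.13)² + (1.09)² + (0.92)² + (3.59)² + (-2.39)² + (0.32)² = 105.1312.
Posterior: Inv-Gamma(5.85 + 10/2, 2.82 + 105.1312/2) = Inv-Gamma(10.85, 55.38560).
Posterior β = 55.38560.

55.38560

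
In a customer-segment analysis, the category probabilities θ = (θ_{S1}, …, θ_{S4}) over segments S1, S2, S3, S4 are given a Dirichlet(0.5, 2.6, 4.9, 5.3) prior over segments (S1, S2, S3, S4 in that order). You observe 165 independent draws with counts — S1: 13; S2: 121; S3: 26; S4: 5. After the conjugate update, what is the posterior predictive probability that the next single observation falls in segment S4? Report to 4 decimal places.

0.0578

The Dirichlet prior is conjugate to the Multinomial likelihood: each posterior αⱼ = prior αⱼ + observed count nⱼ.
Posterior concentration: (13.5, 123.6, 30.9, 10.3), total = 178.3.
P(next = S4 | data) = α_{S4}/Σα = 0.0578.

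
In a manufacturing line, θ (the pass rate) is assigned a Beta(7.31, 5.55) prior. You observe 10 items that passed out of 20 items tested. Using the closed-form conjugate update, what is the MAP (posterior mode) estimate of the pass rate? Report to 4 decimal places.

The Beta prior is conjugate to a Binomial/Bernoulli likelihood; the update adds successes to α and failures to β.
Posterior: Beta(α+k, β+n−k) = Beta(7.31+10, 5.55+10) = Beta(17.31, 15.55).
Mode of Beta(a,b) for a,b>1 is (a−1)/(a+b−2) = 16.31/30.86 = 0.5285.

0.5285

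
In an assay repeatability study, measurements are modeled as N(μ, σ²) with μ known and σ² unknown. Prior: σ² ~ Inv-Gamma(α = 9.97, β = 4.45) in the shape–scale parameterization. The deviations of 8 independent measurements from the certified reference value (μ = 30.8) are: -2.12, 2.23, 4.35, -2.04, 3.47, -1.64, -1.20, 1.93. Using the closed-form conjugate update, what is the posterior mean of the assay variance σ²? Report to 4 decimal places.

With known mean μ and an Inverse-Gamma(α, β) prior on σ², the Normal likelihood is conjugate: posterior is Inv-Gamma(α + n/2, β + Σ(xᵢ−μ)²/2).
Σ(xᵢ−μ)² = (-2.12)² + (2.23)² + (4.35)² + (-2.04)² + (3.47)² + (-1.64)² + (-1.20)² + (1.93)² = 52.4468.
Posterior: Inv-Gamma(9.97 + 8/2, 4.45 + 52.4468/2) = Inv-Gamma(13.97, 30.67340).
E[σ²|data] = β/(α−1) = 30.67340/12.97 = 2.3649.

2.3649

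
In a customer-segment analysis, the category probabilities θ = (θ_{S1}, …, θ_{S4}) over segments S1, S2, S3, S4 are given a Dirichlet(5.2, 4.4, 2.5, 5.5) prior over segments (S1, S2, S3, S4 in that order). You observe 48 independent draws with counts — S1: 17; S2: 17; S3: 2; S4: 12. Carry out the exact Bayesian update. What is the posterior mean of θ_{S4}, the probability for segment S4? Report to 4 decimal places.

The Dirichlet prior is conjugate to the Multinomial likelihood: each posterior αⱼ = prior αⱼ + observed count nⱼ.
Posterior concentration: (22.2, 21.4, 4.5, 17.5), total = 65.6.
E[θ_{S4}|data] = α_{S4}/Σα = 17.5/65.6 = 0.2668.

0.2668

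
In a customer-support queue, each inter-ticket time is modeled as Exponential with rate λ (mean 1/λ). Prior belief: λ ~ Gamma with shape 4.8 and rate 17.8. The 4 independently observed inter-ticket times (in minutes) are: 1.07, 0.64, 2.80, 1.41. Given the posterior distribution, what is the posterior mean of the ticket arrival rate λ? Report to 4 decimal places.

0.3710

With a Gamma(shape α, rate β) prior on the exponential rate λ, the posterior after n observations with total T = Σxᵢ is Gamma(α+n, β+T).
Sum of observations T = 5.92 minutes; n = 4.
Posterior: Gamma(4.8+4, 17.8+5.92) = Gamma(8.8, 23.72).
Posterior mean of λ = α/β = 8.8/23.72 = 0.3710.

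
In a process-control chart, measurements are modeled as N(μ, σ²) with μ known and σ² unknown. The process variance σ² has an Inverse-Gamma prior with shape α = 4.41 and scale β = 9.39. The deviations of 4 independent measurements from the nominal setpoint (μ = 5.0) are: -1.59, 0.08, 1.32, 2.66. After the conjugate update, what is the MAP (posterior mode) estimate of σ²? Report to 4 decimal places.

2.0332

With known mean μ and an Inverse-Gamma(α, β) prior on σ², the Normal likelihood is conjugate: posterior is Inv-Gamma(α + n/2, β + Σ(xᵢ−μ)²/2).
Σ(xᵢ−μ)² = (-1.59)² + (0.08)² + (1.32)² + (2.66)² = 11.3525.
Posterior: Inv-Gamma(4.41 + 4/2, 9.39 + 11.3525/2) = Inv-Gamma(6.41, 15.06625).
Mode = β/(α+1) = 15.06625/7.41 = 2.0332.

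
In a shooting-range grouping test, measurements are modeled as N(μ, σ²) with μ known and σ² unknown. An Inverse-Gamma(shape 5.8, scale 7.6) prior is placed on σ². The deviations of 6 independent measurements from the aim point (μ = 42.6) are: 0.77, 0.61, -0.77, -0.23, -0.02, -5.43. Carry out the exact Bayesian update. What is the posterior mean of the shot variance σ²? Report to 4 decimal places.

With known mean μ and an Inverse-Gamma(α, β) prior on σ², the Normal likelihood is conjugate: posterior is Inv-Gamma(α + n/2, β + Σ(xᵢ−μ)²/2).
Σ(xᵢ−μ)² = (0.77)² + (0.61)² + (-0.77)² + (-0.23)² + (-0.02)² + (-5.43)² = 31.0961.
Posterior: Inv-Gamma(5.8 + 6/2, 7.6 + 31.0961/2) = Inv-Gamma(8.80, 23.14805).
E[σ²|data] = β/(α−1) = 23.14805/7.80 = 2.9677.

2.9677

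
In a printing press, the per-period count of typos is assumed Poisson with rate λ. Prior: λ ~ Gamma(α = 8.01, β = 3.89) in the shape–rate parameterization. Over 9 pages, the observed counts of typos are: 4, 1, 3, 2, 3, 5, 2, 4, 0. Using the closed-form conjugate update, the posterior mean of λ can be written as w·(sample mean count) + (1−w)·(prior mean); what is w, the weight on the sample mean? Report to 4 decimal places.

0.6982

With a Gamma(shape α, rate β) prior, the Poisson likelihood is conjugate: the posterior is Gamma(α + ΣXᵢ, β + n).
Posterior mean = (α₀+S)/(β₀+n) = [n/(β₀+n)]·(S/n) + [β₀/(β₀+n)]·(α₀/β₀), so only n and β₀ enter the weight.
Weight on data w = n/(β₀+n) = 9/(3.89+9) = 9/12.89 = 0.6982.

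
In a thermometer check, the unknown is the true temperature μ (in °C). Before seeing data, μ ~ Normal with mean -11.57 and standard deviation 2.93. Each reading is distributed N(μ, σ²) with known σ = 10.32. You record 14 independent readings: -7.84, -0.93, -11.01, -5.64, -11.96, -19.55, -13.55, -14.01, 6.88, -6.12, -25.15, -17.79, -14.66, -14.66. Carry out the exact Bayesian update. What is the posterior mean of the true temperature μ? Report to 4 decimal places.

-11.3432

For Normal data with known variance σ², a Normal(μ₀, σ₀²) prior on μ is conjugate. Posterior precision = 1/σ₀² + n/σ²; posterior mean is the precision-weighted average of μ₀ and x̄.
Σxᵢ = (-7.84) + (-0.93) + (-11.01) + (-5.64) + (-11.96) + (-19.55) + (-13.55) + (-14.01) + 6.88 + (-6.12) + (-25.15) + (-17.79) + (-14.66) + (-14.66) = -155.99, so n·x̄ = -155.99.
σ₀² = 2.93² = 8.5849, σ² = 10.32² = 106.5024; σ² + n·σ₀² = 106.5024 + 14·8.5849 = 226.691.
Posterior mean = (μ₀/σ₀² + n·x̄/σ²)/(1/σ₀² + n/σ²) = (σ²·μ₀ + σ₀²·n·x̄)/(σ² + n·σ₀²) = (106.5024·(-11.57) + 8.5849·(-155.99))/226.691 = -2571.391319/226.691 = -11.3432.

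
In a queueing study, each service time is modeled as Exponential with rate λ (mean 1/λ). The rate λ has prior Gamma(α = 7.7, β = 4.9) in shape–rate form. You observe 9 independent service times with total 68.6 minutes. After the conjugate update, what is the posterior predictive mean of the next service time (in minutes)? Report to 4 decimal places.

With a Gamma(shape α, rate β) prior on the exponential rate λ, the posterior after n observations with total T = Σxᵢ is Gamma(α+n, β+T).
Posterior: Gamma(7.7+9, 4.9+68.6) = Gamma(16.7, 73.5).
The predictive distribution for the next observation is Lomax; its mean is β/(α−1) = 73.5/15.7 = 4.6815.

4.6815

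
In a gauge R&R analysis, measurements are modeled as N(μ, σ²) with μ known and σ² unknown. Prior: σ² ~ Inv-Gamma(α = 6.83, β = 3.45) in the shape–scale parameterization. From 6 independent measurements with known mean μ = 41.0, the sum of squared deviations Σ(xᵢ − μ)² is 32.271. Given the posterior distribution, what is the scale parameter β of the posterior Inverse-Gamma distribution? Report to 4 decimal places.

With known mean μ and an Inverse-Gamma(α, β) prior on σ², the Normal likelihood is conjugate: posterior is Inv-Gamma(α + n/2, β + Σ(xᵢ−μ)²/2).
Posterior: Inv-Gamma(6.83 + 6/2, 3.45 + 32.271/2) = Inv-Gamma(9.83, 19.5855).
Posterior β = 19.5855.

19.5855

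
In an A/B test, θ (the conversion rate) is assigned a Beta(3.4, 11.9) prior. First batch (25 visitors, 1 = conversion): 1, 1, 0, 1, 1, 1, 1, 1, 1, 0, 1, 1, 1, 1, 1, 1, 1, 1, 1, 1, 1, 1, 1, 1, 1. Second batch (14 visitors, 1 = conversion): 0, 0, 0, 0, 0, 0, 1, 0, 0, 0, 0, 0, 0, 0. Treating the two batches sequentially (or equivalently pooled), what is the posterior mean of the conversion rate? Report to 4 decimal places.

The Beta prior is conjugate to a Binomial/Bernoulli likelihood; the update adds successes to α and failures to β.
After batch 1: Beta(3.4+23, 11.9+2) = Beta(26.4, 13.9).
After batch 2: Beta(26.4+1, 13.9+13) = Beta(27.4, 26.9).
Posterior mean = α/(α+β) = 27.4/54.3 = 0.5046.

0.5046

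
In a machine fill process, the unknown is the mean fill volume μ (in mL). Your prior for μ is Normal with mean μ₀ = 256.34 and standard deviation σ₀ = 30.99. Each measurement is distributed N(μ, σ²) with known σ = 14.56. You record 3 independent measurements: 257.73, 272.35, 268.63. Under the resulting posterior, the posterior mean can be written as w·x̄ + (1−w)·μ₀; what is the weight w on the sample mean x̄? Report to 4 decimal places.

0.9315

For Normal data with known variance σ², a Normal(μ₀, σ₀²) prior on μ is conjugate. Posterior precision = 1/σ₀² + n/σ²; posterior mean is the precision-weighted average of μ₀ and x̄.
σ₀² = 30.99² = 960.3801, σ² = 14.56² = 211.9936. Prior precision 1/σ₀² = 1/960.3801; data precision n/σ² = 3/211.9936.
w = (n/σ²)/(1/σ₀² + n/σ²) = n·σ₀²/(σ² + n·σ₀²) = 3·960.3801/(211.9936 + 3·960.3801) = 2881.1403/3093.1339 = 0.9315.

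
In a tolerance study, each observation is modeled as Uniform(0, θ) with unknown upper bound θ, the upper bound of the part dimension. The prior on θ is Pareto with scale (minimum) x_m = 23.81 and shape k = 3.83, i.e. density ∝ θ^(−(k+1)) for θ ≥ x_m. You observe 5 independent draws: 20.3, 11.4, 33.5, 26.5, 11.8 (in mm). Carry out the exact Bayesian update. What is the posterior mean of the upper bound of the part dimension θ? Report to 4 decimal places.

A Pareto(scale x_m, shape k) prior on the upper bound θ of Uniform(0, θ) is conjugate: posterior is Pareto(max(x_m, max xᵢ), k + n).
Sample maximum = 33.5; prior scale x_m = 23.81 → posterior scale = max = 33.50.
Posterior shape = 3.83 + 5 = 8.83.
E[θ|data] = k·x_m/(k−1) = 8.83·33.50/7.83 = 37.7784.

37.7784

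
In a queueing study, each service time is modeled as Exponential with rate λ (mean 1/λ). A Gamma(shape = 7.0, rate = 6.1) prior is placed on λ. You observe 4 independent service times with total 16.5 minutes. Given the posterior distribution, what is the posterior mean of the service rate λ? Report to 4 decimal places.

With a Gamma(shape α, rate β) prior on the exponential rate λ, the posterior after n observations with total T = Σxᵢ is Gamma(α+n, β+T).
Posterior: Gamma(7.0+4, 6.1+16.5) = Gamma(11.0, 22.6).
Posterior mean of λ = α/β = 11.0/22.6 = 0.4867.

0.4867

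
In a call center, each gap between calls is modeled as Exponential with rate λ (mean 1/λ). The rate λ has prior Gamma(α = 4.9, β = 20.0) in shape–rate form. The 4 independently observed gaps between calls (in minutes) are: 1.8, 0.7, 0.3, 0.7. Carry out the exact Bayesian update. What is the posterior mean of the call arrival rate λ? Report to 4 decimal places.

0.3787

With a Gamma(shape α, rate β) prior on the exponential rate λ, the posterior after n observations with total T = Σxᵢ is Gamma(α+n, β+T).
Sum of observations T = 3.5 minutes; n = 4.
Posterior: Gamma(4.9+4, 20.0+3.5) = Gamma(8.9, 23.5).
Posterior mean of λ = α/β = 8.9/23.5 = 0.3787.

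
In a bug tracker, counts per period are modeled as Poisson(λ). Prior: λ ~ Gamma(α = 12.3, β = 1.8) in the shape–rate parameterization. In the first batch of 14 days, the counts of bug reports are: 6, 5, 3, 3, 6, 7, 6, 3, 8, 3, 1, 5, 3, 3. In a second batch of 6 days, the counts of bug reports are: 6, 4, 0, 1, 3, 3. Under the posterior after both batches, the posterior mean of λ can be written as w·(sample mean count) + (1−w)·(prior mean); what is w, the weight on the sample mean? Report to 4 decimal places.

With a Gamma(shape α, rate β) prior, the Poisson likelihood is conjugate: the posterior is Gamma(α + ΣXᵢ, β + n).
Total number of days: n = 14 + 6 = 20.
Posterior mean = (α₀+S)/(β₀+n) = [n/(β₀+n)]·(S/n) + [β₀/(β₀+n)]·(α₀/β₀), so only n and β₀ enter the weight.
Weight on data w = n/(β₀+n) = 20/(1.8+20) = 20/21.8 = 0.9174.

0.9174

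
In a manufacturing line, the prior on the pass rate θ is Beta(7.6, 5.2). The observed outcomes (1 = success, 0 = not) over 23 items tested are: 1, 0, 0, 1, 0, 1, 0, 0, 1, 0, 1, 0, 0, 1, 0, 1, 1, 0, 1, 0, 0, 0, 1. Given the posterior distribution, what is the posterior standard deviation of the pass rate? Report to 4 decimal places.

0.0824

The Beta prior is conjugate to a Binomial/Bernoulli likelihood; the update adds successes to α and failures to β.
Posterior: Beta(α+k, β+n−k) = Beta(7.6+10, 5.2+13) = Beta(17.6, 18.2).
Var = αβ/((α+β)²(α+β+1)) = 17.6·18.2/(35.8²·36.8) = 0.00679157; SD = √0.00679157 = 0.0824.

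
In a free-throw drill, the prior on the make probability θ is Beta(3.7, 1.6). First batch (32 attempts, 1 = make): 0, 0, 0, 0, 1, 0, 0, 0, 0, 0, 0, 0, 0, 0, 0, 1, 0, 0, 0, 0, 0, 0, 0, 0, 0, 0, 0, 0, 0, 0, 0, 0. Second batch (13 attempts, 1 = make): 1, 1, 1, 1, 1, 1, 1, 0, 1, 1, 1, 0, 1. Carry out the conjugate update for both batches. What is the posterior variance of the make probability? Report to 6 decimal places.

0.004323

The Beta prior is conjugate to a Binomial/Bernoulli likelihood; the update adds successes to α and failures to β.
After batch 1: Beta(3.7+2, 1.6+30) = Beta(5.7, 31.6).
After batch 2: Beta(5.7+11, 31.6+2) = Beta(16.7, 33.6).
Var = αβ/((α+β)²(α+β+1)) = 16.7·33.6/(50.3²·51.3) = 0.004323.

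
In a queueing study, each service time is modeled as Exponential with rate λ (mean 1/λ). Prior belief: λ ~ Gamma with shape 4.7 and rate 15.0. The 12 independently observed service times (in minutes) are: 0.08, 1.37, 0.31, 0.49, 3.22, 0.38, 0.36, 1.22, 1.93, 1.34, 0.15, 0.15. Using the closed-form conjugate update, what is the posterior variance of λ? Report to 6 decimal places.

With a Gamma(shape α, rate β) prior on the exponential rate λ, the posterior after n observations with total T = Σxᵢ is Gamma(α+n, β+T).
Sum of observations T = 11.00 minutes; n = 12.
Posterior: Gamma(4.7+12, 15.0+11.00) = Gamma(16.7, 26.00).
Var = α/β² = 0.024704.

0.024704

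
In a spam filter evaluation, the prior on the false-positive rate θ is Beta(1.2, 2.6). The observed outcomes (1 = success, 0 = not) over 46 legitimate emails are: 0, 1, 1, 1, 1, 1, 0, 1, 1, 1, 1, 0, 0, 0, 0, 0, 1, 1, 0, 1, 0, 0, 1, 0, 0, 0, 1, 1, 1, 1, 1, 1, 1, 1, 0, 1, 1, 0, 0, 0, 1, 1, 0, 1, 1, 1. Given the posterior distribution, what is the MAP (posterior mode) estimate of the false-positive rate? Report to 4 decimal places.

0.5900

The Beta prior is conjugate to a Binomial/Bernoulli likelihood; the update adds successes to α and failures to β.
Posterior: Beta(α+k, β+n−k) = Beta(1.2+28, 2.6+18) = Beta(29.2, 20.6).
Mode of Beta(a,b) for a,b>1 is (a−1)/(a+b−2) = 28.2/47.8 = 0.5900.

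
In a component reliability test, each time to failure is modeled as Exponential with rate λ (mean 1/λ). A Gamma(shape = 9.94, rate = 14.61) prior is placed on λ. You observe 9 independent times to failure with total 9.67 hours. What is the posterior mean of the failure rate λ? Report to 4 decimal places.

0.7801

With a Gamma(shape α, rate β) prior on the exponential rate λ, the posterior after n observations with total T = Σxᵢ is Gamma(α+n, β+T).
Posterior: Gamma(9.94+9, 14.61+9.67) = Gamma(18.94, 24.28).
Posterior mean of λ = α/β = 18.94/24.28 = 0.7801.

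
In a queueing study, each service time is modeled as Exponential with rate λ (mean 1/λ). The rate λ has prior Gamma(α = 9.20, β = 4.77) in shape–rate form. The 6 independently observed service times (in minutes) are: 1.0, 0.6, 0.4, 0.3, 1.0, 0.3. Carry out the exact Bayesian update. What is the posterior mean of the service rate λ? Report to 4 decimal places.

With a Gamma(shape α, rate β) prior on the exponential rate λ, the posterior after n observations with total T = Σxᵢ is Gamma(α+n, β+T).
Sum of observations T = 3.6 minutes; n = 6.
Posterior: Gamma(9.20+6, 4.77+3.6) = Gamma(15.20, 8.37).
Posterior mean of λ = α/β = 15.20/8.37 = 1.8160.

1.8160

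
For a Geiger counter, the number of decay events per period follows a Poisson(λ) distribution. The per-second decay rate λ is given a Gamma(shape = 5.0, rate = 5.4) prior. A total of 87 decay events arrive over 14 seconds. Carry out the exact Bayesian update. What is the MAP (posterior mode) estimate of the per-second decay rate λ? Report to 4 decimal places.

With a Gamma(shape α, rate β) prior, the Poisson likelihood is conjugate: the posterior is Gamma(α + ΣXᵢ, β + n).
Posterior: Gamma(α+S, β+n) = Gamma(5.0+87, 5.4+14) = Gamma(92.0, 19.4).
Mode of Gamma(α,β) for α≥1 is (α−1)/β = 91.0/19.4 = 4.6907.

4.6907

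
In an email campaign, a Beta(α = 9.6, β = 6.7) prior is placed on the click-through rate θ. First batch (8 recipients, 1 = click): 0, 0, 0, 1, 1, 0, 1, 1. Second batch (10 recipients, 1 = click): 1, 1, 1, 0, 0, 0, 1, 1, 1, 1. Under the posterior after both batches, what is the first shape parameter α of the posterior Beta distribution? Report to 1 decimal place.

20.6

The Beta prior is conjugate to a Binomial/Bernoulli likelihood; the update adds successes to α and failures to β.
After batch 1: Beta(9.6+4, 6.7+4) = Beta(13.6, 10.7).
After batch 2: Beta(13.6+7, 10.7+3) = Beta(20.6, 13.7).
Posterior α = 20.6.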